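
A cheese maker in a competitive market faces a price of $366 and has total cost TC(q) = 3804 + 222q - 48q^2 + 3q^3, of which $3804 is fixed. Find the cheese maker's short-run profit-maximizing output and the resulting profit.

AVC = 222 - 48q + 3q^2 has its minimum $30 at q = 8; price $366 clears that bar, so the firm operates.
MC = 222 - 96q + 9q^2. Setting P = MC and taking the root on the rising branch gives q* = 12.
TR = 366·12 = 4392. TC = 3804 + 936 = 4740. Profit = 4392 − 4740 = -$348.
Shutting down would mean losing the fixed cost of $3804, so operating at a loss of $348 is better by $3456.

Profit = -$348 at q = 12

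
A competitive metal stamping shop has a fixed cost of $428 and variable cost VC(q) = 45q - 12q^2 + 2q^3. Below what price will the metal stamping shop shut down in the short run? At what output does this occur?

$27 per unit, at q = 3

Short-run supply begins at min AVC. From VC = 45q - 12q^2 + 2q^3, AVC = 45 - 12q + 2q^2.
dAVC/dq = -12 + 4q = 0 gives q = 3. min AVC = 45 - 12·3 + 2·3^2 = 27.
For P < $27 the firm produces nothing.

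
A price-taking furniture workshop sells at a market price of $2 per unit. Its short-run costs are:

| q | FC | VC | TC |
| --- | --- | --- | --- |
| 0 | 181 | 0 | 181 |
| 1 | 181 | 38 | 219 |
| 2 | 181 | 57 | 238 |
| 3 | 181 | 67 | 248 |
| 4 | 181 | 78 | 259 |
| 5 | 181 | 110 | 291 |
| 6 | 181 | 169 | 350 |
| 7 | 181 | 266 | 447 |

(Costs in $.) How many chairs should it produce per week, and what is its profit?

q = 0 (shut down); profit = -$181

Compute π = P·q − TC at each output: q=0: -181; q=1: -217; q=2: -234; q=3: -242; q=4: -251; q=5: -281; q=6: -338; q=7: -433.
Profit is highest at q = 0. Equivalently, the lowest AVC in the table is 78/4 ≈ $19.50 at q = 4, and P = $2 falls below it — price never covers variable cost, so the firm shuts down and loses only its fixed cost.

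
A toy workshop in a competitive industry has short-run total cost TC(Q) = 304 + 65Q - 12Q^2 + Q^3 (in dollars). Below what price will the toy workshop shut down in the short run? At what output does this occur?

$29 per unit, at Q = 6

Short-run supply begins at min AVC. From VC = 65Q - 12Q^2 + Q^3, AVC = 65 - 12Q + Q^2.
At the minimum of AVC, MC = AVC. MC = 65 - 24Q + 3Q^2; setting MC = AVC gives 2Q^2 - 12Q = 0, so Q = 6. min AVC = 29.
So the shutdown price is $29.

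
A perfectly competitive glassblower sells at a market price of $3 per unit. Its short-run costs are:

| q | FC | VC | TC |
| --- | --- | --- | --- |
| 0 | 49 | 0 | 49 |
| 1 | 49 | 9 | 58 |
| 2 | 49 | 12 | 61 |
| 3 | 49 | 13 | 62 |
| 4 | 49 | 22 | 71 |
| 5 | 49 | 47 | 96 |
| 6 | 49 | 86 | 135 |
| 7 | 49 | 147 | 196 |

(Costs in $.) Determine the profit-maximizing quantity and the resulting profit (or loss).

Compute π = P·q − TC at each output: q=0: -49; q=1: -55; q=2: -55; q=3: -53; q=4: -59; q=5: -81; q=6: -117; q=7: -175.
Profit is highest at q = 0. Equivalently, the lowest AVC in the table is 13/3 ≈ $4.33 at q = 3, and P = $3 falls below it — price never covers variable cost, so the firm shuts down and loses only its fixed cost.

q = 0 (shut down); profit = -$49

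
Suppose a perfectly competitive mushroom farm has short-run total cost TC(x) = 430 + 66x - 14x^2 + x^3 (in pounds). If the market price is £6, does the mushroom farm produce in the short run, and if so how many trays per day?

Shut down

From TC, MC = TC'(x) = 66 - 28x + 3x^2 and AVC = VC/x = 66 - 14x + x^2.
The AVC parabola has its vertex at x = 14/2 = 7, where AVC = 66 - 14·7 + 7^2 = £17.
P = £6 lies below min AVC = £17; no output level covers variable cost.
The firm minimizes its loss by shutting down and losing only its fixed cost of £430.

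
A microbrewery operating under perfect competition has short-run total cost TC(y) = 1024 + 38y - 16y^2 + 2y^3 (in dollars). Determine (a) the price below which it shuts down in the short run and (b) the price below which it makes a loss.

Shutdown price = min AVC. AVC = 38 - 16y + 2y^2, with vertex at y = 4 and minimum $6.
ATC = 1024/y + 38 - 16y + 2y^2. Setting dATC/dy = −1024/y^2 − 16 + 4y = 0 gives y = 8 (since 4·8^3 − 16·8^2 = 1024).
min ATC = 1024/8 + 38 − 16·8 + 2·8^2 = $166. That is the break-even price.
Between these two prices the firm operates at a loss; above $166 it earns a profit.

Shutdown price = $6; break-even price = $166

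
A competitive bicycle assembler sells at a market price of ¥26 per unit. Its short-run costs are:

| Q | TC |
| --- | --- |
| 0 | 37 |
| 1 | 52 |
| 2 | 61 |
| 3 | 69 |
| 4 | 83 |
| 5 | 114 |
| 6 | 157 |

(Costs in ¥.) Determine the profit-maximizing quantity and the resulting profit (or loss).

Compute π = P·Q − TC at each output: Q=0: -37; Q=1: -26; Q=2: -9; Q=3: 9; Q=4: 21; Q=5: 16; Q=6: -1.
Profit is maximized at Q = 4. AVC there is 46/4 = ¥11.50 ≤ P, so producing beats shutting down (which would give -¥37).

Q = 4; profit = ¥21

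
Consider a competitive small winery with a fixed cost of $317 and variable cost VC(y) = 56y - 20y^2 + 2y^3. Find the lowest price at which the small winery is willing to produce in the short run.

$6 per unit

The shutdown price is the minimum of AVC. VC = 56y - 20y^2 + 2y^3, so AVC = 56 - 20y + 2y^2.
dAVC/dy = -20 + 4y = 0 gives y = 5. min AVC = 56 - 20·5 + 2·5^2 = 6.
For P < $6 the firm produces nothing.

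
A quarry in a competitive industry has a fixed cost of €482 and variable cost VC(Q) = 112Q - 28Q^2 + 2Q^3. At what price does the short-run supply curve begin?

€14 per unit

The firm shuts down when price falls below the minimum of average variable cost. AVC = VC/Q = 112 - 28Q + 2Q^2.
dAVC/dQ = -28 + 4Q = 0 gives Q = 7. min AVC = 112 - 28·7 + 2·7^2 = 14.
So the shutdown price is €14.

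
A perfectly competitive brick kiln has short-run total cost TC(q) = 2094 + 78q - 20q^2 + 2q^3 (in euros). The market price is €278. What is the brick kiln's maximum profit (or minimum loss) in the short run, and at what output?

Profit = -€94 at q = 10

AVC = 78 - 20q + 2q^2; min AVC = €28 at q = 5. Since P = €278 ≥ min AVC, the firm produces.
With MC = 78 - 40q + 6q^2, P = MC on the upward-sloping part at q* = 10.
TR = 278·10 = 2780. TC = 2094 + 780 = 2874. Profit = 2780 − 2874 = -€94.
That loss of €94 beats the €2094 the firm would lose by shutting down; producing recovers €2000 of fixed cost.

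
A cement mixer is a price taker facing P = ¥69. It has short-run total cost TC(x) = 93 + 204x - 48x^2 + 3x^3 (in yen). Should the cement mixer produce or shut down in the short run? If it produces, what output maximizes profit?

Variable cost is VC = 204x - 48x^2 + 3x^3, so AVC = VC/x = 204 - 48x + 3x^2 and MC = dTC/dx = 204 - 96x + 9x^2.
AVC is minimized where dAVC/dx = -48 + 6x = 0, at x = 8; min AVC = 204 - 48·8 + 3·8^2 = ¥12.
Because ¥69 ≥ ¥12, revenue can cover variable cost; the firm operates.
Solving P = MC: 135 - 96x + 9x^2 = 0 ⇒ x = 5/3 or 9. On the upward-sloping branch, x* = 9.
Check: AVC at x = 9 is ¥15 ≤ P, so revenue covers variable cost.
Profit = P·x − TC = 69·9 − 228 = ¥393.

Produce at x = 9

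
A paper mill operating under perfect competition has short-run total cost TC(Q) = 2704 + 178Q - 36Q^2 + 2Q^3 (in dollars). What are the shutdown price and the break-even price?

Shutdown price = $16; break-even price = $256

Shutdown price = min AVC. AVC = 178 - 36Q + 2Q^2, with vertex at Q = 9 and minimum $16.
ATC = 2704/Q + 178 - 36Q + 2Q^2. Setting dATC/dQ = −2704/Q^2 − 36 + 4Q = 0 gives Q = 13 (since 4·13^3 − 36·13^2 = 2704).
min ATC = 2704/13 + 178 − 36·13 + 2·13^2 = $256. That is the break-even price.
Between these two prices the firm operates at a loss; above $256 it earns a profit.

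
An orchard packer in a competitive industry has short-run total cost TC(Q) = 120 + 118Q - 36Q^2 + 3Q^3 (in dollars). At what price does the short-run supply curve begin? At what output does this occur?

Short-run supply begins at min AVC. From VC = 118Q - 36Q^2 + 3Q^3, AVC = 118 - 36Q + 3Q^2.
dAVC/dQ = -36 + 6Q = 0 gives Q = 6. min AVC = 118 - 36·6 + 3·6^2 = 10.
For P < $10 the firm produces nothing.

$10 per unit, at Q = 6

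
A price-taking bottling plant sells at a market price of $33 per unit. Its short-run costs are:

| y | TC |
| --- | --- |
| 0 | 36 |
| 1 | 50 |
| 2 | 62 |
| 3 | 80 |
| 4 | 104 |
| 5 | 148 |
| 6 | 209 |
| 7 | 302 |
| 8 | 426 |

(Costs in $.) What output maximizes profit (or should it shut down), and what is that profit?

y = 4; profit = $28

Compute π = P·y − TC at each output: y=0: -36; y=1: -17; y=2: 4; y=3: 19; y=4: 28; y=5: 17; y=6: -11; y=7: -71; y=8: -162.
Profit is maximized at y = 4. AVC there is 68/4 = $17 ≤ P, so producing beats shutting down (which would give -$36).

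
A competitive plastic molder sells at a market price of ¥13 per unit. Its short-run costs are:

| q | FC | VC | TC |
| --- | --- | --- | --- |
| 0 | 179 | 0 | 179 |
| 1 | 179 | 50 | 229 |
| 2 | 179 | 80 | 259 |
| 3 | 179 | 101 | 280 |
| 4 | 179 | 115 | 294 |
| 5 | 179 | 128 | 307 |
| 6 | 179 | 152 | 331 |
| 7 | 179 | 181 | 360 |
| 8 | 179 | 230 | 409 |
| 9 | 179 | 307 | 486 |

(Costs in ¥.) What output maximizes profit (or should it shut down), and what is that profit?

q = 0 (shut down); profit = -¥179

Tabulate TR − TC: q=0: -179; q=1: -216; q=2: -233; q=3: -241; q=4: -242; q=5: -242; q=6: -253; q=7: -269; q=8: -305; q=9: -369.
Profit is highest at q = 0. Equivalently, the lowest AVC in the table is 152/6 ≈ ¥25.33 at q = 6, and P = ¥13 falls below it — price never covers variable cost, so the firm shuts down and loses only its fixed cost.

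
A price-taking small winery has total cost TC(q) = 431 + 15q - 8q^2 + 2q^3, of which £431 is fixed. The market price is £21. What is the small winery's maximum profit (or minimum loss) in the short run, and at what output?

Profit = -£395 at q = 3

AVC = 15 - 8q + 2q^2; min AVC = £7 at q = 2. Since P = £21 ≥ min AVC, the firm produces.
MC = 15 - 16q + 6q^2. Setting P = MC and taking the root on the rising branch gives q* = 3.
TR = 21·3 = 63. TC = 431 + 27 = 458. Profit = 63 − 458 = -£395.
Shutting down would mean losing the fixed cost of £431, so operating at a loss of £395 is better by £36.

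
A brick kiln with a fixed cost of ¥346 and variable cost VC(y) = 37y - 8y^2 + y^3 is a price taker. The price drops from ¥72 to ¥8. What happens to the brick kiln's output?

AVC = 37 - 8y + y^2, minimized at y = 4 where min AVC = ¥21. MC = 37 - 16y + 3y^2.
At P = ¥72 ≥ min AVC, set P = MC on the rising branch: y = 7.
At P = ¥8 < min AVC = ¥21, price no longer covers variable cost at any output, so the firm shuts down: y = 0.

Output falls from 7 to 0 (the firm shuts down)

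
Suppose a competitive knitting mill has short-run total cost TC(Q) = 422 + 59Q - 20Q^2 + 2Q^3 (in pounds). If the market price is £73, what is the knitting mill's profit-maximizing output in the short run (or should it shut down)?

Produce at Q = 7

Strip out fixed cost: VC = 59Q - 20Q^2 + 2Q^3. Then AVC = 59 - 20Q + 2Q^2 and MC = 59 - 40Q + 6Q^2.
The AVC parabola has its vertex at Q = 20/4 = 5, where AVC = 59 - 20·5 + 2·5^2 = £9.
P = £73 exceeds min AVC = £9, so the firm stays open.
Solving P = MC: -14 - 40Q + 6Q^2 = 0 ⇒ Q = -1/3 or 7. On the upward-sloping branch, Q* = 7.
Check: AVC at Q = 7 is £17 ≤ P, so revenue covers variable cost.
Profit = P·Q − TC = 73·7 − 541 = -£30, a loss, but smaller than the £422 fixed cost the firm would lose by shutting down.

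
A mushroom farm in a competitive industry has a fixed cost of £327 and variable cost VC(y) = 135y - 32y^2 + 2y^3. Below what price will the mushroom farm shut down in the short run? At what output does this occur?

£7 per unit, at y = 8

The shutdown price is the minimum of AVC. VC = 135y - 32y^2 + 2y^3, so AVC = 135 - 32y + 2y^2.
dAVC/dy = -32 + 4y = 0 gives y = 8. min AVC = 135 - 32·8 + 2·8^2 = 7.
So the shutdown price is £7.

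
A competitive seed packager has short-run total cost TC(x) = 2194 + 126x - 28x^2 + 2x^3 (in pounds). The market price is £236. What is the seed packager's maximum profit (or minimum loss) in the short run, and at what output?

AVC = 126 - 28x + 2x^2; min AVC = £28 at x = 7. Since P = £236 ≥ min AVC, the firm produces.
With MC = 126 - 56x + 6x^2, P = MC on the upward-sloping part at x* = 11.
TR = 236·11 = 2596. TC = 2194 + 660 = 2854. Profit = 2596 − 2854 = -£258.
That loss of £258 beats the £2194 the firm would lose by shutting down; producing recovers £1936 of fixed cost.

Profit = -£258 at x = 11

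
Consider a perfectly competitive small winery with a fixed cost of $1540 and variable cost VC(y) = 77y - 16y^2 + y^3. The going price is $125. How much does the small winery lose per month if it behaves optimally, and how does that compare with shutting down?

AVC = 77 - 16y + y^2; min AVC = $13 at y = 8. Since P = $125 ≥ min AVC, the firm produces.
MC = 77 - 32y + 3y^2. Setting P = MC and taking the root on the rising branch gives y* = 12.
TR = 125·12 = 1500. TC = 1540 + 348 = 1888. Profit = 1500 − 1888 = -$388.
Shutting down would mean losing the fixed cost of $1540, so operating at a loss of $388 is better by $1152.

Profit = -$388 at y = 12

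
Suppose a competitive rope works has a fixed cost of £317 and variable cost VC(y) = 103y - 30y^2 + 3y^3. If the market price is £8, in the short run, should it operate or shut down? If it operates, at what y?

Shut down

Variable cost is VC = 103y - 30y^2 + 3y^3, so AVC = VC/y = 103 - 30y + 3y^2 and MC = dTC/dy = 103 - 60y + 9y^2.
AVC is minimized where dAVC/dy = -30 + 6y = 0, at y = 5; min AVC = 103 - 30·5 + 3·5^2 = £28.
P = £8 lies below min AVC = £28; no output level covers variable cost.
Best response: produce nothing and absorb the £317 fixed cost.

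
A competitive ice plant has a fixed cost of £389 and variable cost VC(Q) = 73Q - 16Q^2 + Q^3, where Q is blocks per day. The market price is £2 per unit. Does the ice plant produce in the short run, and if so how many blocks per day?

Variable cost is VC = 73Q - 16Q^2 + Q^3, so AVC = VC/Q = 73 - 16Q + Q^2 and MC = dTC/dQ = 73 - 32Q + 3Q^2.
AVC hits its minimum where MC = AVC, at Q = 8, giving min AVC = 73 - 16·8 + 8^2 = £9.
Since P = £2 < min AVC = £9, price fails to cover variable cost at any output.
Best response: produce nothing and absorb the £389 fixed cost.

Shut down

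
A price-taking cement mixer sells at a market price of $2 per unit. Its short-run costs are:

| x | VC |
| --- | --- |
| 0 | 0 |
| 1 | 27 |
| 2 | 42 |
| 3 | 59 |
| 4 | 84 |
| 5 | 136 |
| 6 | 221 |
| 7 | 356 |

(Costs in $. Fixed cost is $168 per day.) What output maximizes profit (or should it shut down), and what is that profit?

x = 0 (shut down); profit = -$168

Compute π = P·x − TC at each output: x=0: -168; x=1: -193; x=2: -206; x=3: -221; x=4: -244; x=5: -294; x=6: -377; x=7: -510.
Profit is highest at x = 0. Equivalently, the lowest AVC in the table is 59/3 ≈ $19.67 at x = 3, and P = $2 falls below it — price never covers variable cost, so the firm shuts down and loses only its fixed cost.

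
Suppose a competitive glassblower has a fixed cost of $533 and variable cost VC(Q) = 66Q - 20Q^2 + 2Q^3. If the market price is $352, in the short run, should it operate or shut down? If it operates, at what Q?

Produce at Q = 11

From TC, MC = TC'(Q) = 66 - 40Q + 6Q^2 and AVC = VC/Q = 66 - 20Q + 2Q^2.
AVC hits its minimum where MC = AVC, at Q = 5, giving min AVC = 66 - 20·5 + 2·5^2 = $16.
P = $352 exceeds min AVC = $16, so the firm stays open.
Solving P = MC: -286 - 40Q + 6Q^2 = 0 ⇒ Q = -13/3 or 11. On the upward-sloping branch, Q* = 11.
Check: AVC at Q = 11 is $88 ≤ P, so revenue covers variable cost.
Profit = P·Q − TC = 352·11 − 1501 = $2371.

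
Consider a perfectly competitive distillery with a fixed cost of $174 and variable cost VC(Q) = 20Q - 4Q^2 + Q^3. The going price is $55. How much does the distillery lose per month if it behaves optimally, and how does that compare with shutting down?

AVC = 20 - 4Q + Q^2; min AVC = $16 at Q = 2. Since P = $55 ≥ min AVC, the firm produces.
MC = 20 - 8Q + 3Q^2. Setting P = MC and taking the root on the rising branch gives Q* = 5.
TR = 55·5 = 275. TC = 174 + 125 = 299. Profit = 275 − 299 = -$24.
Shutting down would mean losing the fixed cost of $174, so operating at a loss of $24 is better by $150.

Profit = -$24 at Q = 5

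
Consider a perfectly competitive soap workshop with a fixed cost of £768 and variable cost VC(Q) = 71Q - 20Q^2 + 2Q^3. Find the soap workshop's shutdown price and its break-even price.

Shutdown price = £21; break-even price = £135

Shutdown price = min AVC. AVC = 71 - 20Q + 2Q^2, with vertex at Q = 5 and minimum £21.
ATC = 768/Q + 71 - 20Q + 2Q^2. Setting dATC/dQ = −768/Q^2 − 20 + 4Q = 0 gives Q = 8 (since 4·8^3 − 20·8^2 = 768).
min ATC = 768/8 + 71 − 20·8 + 2·8^2 = £135. That is the break-even price.
For £21 ≤ P < £135 the firm produces at a loss; below £21 it shuts down.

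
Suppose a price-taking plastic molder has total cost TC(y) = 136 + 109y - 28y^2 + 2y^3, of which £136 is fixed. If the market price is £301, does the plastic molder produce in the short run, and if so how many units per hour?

Variable cost is VC = 109y - 28y^2 + 2y^3, so AVC = VC/y = 109 - 28y + 2y^2 and MC = dTC/dy = 109 - 56y + 6y^2.
AVC is minimized where dAVC/dy = -28 + 4y = 0, at y = 7; min AVC = 109 - 28·7 + 2·7^2 = £11.
Because £301 ≥ £11, revenue can cover variable cost; the firm operates.
Set P = MC: 301 = 109 - 56y + 6y^2 → -192 - 56y + 6y^2 = 0. The roots are y = -8/3 and y = 12; the profit-maximizing output is on the rising part of MC, so y* = 12.
Check: AVC at y = 12 is £61 ≤ P, so revenue covers variable cost.
Profit = P·y − TC = 301·12 − 868 = £2744.

Produce at y = 12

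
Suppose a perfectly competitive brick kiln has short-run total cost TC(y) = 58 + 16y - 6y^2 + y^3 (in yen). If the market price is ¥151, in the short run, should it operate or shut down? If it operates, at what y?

Strip out fixed cost: VC = 16y - 6y^2 + y^3. Then AVC = 16 - 6y + y^2 and MC = 16 - 12y + 3y^2.
AVC is minimized where dAVC/dy = -6 + 2y = 0, at y = 3; min AVC = 16 - 6·3 + 3^2 = ¥7.
P = ¥151 exceeds min AVC = ¥7, so the firm stays open.
Set P = MC: 151 = 16 - 12y + 3y^2 → -135 - 12y + 3y^2 = 0. The roots are y = -5 and y = 9; the profit-maximizing output is on the rising part of MC, so y* = 9.
Check: AVC at y = 9 is ¥43 ≤ P, so revenue covers variable cost.
Profit = P·y − TC = 151·9 − 445 = ¥914.

Produce at y = 9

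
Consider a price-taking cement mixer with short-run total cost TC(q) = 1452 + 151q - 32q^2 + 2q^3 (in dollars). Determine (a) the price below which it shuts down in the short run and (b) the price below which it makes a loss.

Shutdown price = min AVC. AVC = 151 - 32q + 2q^2, with vertex at q = 8 and minimum $23.
ATC = 1452/q + 151 - 32q + 2q^2. Setting dATC/dq = −1452/q^2 − 32 + 4q = 0 gives q = 11 (since 4·11^3 − 32·11^2 = 1452).
min ATC = 1452/11 + 151 − 32·11 + 2·11^2 = $173. That is the break-even price.
For $23 ≤ P < $173 the firm produces at a loss; below $23 it shuts down.

Shutdown price = $23; break-even price = $173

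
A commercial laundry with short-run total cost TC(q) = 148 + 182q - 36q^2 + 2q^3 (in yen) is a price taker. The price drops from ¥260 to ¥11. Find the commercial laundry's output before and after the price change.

MC = 182 - 72q + 6q^2; the shutdown threshold is min AVC = ¥20 (at q = 9).
At P = ¥260 ≥ min AVC, set P = MC on the rising branch: q = 13.
At P = ¥11 < min AVC = ¥20, price no longer covers variable cost at any output, so the firm shuts down: q = 0.

Output falls from 13 to 0 (the firm shuts down)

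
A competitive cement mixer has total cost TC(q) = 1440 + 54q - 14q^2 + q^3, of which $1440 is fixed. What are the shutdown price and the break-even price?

AVC = 54 - 14q + q^2; minimized at q = 7, giving min AVC = $5. That is the shutdown price.
ATC = 1440/q + 54 - 14q + q^2. Setting dATC/dq = −1440/q^2 − 14 + 2q = 0 gives q = 12 (since 2·12^3 − 14·12^2 = 1440).
min ATC = 1440/12 + 54 − 14·12 + 12^2 = $150. That is the break-even price.
For $5 ≤ P < $150 the firm produces at a loss; below $5 it shuts down.

Shutdown price = $5; break-even price = $150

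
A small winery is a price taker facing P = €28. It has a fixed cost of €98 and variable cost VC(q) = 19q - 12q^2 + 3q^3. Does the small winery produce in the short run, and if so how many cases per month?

From TC, MC = TC'(q) = 19 - 24q + 9q^2 and AVC = VC/q = 19 - 12q + 3q^2.
AVC is minimized where dAVC/dq = -12 + 6q = 0, at q = 2; min AVC = 19 - 12·2 + 3·2^2 = €7.
P = €28 exceeds min AVC = €7, so the firm stays open.
P = MC gives -9 - 24q + 9q^2 = 0, with roots -1/3 and 3. Take the larger (rising MC): q* = 3.
Check: AVC at q = 3 is €10 ≤ P, so revenue covers variable cost.
Profit = P·q − TC = 28·3 − 128 = -€44, a loss, but smaller than the €98 fixed cost the firm would lose by shutting down.

Produce at q = 3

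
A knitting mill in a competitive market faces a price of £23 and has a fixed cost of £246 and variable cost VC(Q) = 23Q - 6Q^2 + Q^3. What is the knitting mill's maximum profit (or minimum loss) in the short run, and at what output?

AVC = 23 - 6Q + Q^2; min AVC = £14 at Q = 3. Since P = £23 ≥ min AVC, the firm produces.
MC = 23 - 12Q + 3Q^2. Setting P = MC and taking the root on the rising branch gives Q* = 4.
TR = 23·4 = 92. TC = 246 + 60 = 306. Profit = 92 − 306 = -£214.
That loss of £214 beats the £246 the firm would lose by shutting down; producing recovers £32 of fixed cost.

Profit = -£214 at Q = 4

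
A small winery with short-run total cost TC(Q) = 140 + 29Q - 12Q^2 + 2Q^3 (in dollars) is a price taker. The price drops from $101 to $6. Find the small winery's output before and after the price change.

MC = 29 - 24Q + 6Q^2; the shutdown threshold is min AVC = $11 (at Q = 3).
At P = $101 ≥ min AVC, set P = MC on the rising branch: Q = 6.
At P = $6 < min AVC = $11, price no longer covers variable cost at any output, so the firm shuts down: Q = 0.

Output falls from 6 to 0 (the firm shuts down)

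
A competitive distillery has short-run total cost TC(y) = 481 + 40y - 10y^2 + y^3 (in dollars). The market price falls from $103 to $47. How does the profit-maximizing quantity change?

MC = 40 - 20y + 3y^2; the shutdown threshold is min AVC = $15 (at y = 5).
At P = $103 ≥ min AVC, set P = MC on the rising branch: y = 9.
At P = $47 ≥ min AVC, set P = MC: y = 7. The firm stays open but cuts output.

Output falls from 9 to 7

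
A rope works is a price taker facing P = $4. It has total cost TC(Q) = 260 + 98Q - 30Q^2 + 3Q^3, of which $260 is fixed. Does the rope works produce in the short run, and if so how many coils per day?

Variable cost is VC = 98Q - 30Q^2 + 3Q^3, so AVC = VC/Q = 98 - 30Q + 3Q^2 and MC = dTC/dQ = 98 - 60Q + 9Q^2.
The AVC parabola has its vertex at Q = 30/6 = 5, where AVC = 98 - 30·5 + 3·5^2 = $23.
Since P = $4 < min AVC = $23, price fails to cover variable cost at any output.
Best response: produce nothing and absorb the $260 fixed cost.

Shut down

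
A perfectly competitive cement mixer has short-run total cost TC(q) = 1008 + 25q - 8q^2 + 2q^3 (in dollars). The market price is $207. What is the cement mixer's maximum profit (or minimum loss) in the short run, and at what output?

AVC = 25 - 8q + 2q^2; min AVC = $17 at q = 2. Since P = $207 ≥ min AVC, the firm produces.
With MC = 25 - 16q + 6q^2, P = MC on the upward-sloping part at q* = 7.
TR = 207·7 = 1449. TC = 1008 + 469 = 1477. Profit = 1449 − 1477 = -$28.
Shutting down would mean losing the fixed cost of $1008, so operating at a loss of $28 is better by $980.

Profit = -$28 at q = 7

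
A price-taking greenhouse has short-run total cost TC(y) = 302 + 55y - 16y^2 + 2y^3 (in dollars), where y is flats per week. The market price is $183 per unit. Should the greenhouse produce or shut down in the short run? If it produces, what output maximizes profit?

Produce at y = 8

Variable cost is VC = 55y - 16y^2 + 2y^3, so AVC = VC/y = 55 - 16y + 2y^2 and MC = dTC/dy = 55 - 32y + 6y^2.
The AVC parabola has its vertex at y = 16/4 = 4, where AVC = 55 - 16·4 + 2·4^2 = $23.
Because $183 ≥ $23, revenue can cover variable cost; the firm operates.
P = MC gives -128 - 32y + 6y^2 = 0, with roots -8/3 and 8. Take the larger (rising MC): y* = 8.
Check: AVC at y = 8 is $55 ≤ P, so revenue covers variable cost.
Profit = P·y − TC = 183·8 − 742 = $722.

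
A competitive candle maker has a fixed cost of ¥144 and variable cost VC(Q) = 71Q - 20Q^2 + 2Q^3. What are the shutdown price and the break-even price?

Shutdown price = ¥21; break-even price = ¥47

Shutdown price = min AVC. AVC = 71 - 20Q + 2Q^2, with vertex at Q = 5 and minimum ¥21.
ATC = 144/Q + 71 - 20Q + 2Q^2. Setting dATC/dQ = −144/Q^2 − 20 + 4Q = 0 gives Q = 6 (since 4·6^3 − 20·6^2 = 144).
min ATC = 144/6 + 71 − 20·6 + 2·6^2 = ¥47. That is the break-even price.
Between these two prices the firm operates at a loss; above ¥47 it earns a profit.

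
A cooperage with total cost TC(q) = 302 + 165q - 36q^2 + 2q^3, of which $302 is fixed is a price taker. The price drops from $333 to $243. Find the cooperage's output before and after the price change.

MC = 165 - 72q + 6q^2; the shutdown threshold is min AVC = $3 (at q = 9).
With P = $333 above the shutdown price, P = MC gives q = 14.
At P = $243 ≥ min AVC, set P = MC: q = 13. The firm stays open but cuts output.

Output falls from 14 to 13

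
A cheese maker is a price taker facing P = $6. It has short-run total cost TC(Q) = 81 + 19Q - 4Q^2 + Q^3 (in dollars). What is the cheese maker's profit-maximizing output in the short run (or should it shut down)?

Shut down

Variable cost is VC = 19Q - 4Q^2 + Q^3, so AVC = VC/Q = 19 - 4Q + Q^2 and MC = dTC/dQ = 19 - 8Q + 3Q^2.
AVC hits its minimum where MC = AVC, at Q = 2, giving min AVC = 19 - 4·2 + 2^2 = $15.
P = $6 lies below min AVC = $15; no output level covers variable cost.
The firm minimizes its loss by shutting down and losing only its fixed cost of $81.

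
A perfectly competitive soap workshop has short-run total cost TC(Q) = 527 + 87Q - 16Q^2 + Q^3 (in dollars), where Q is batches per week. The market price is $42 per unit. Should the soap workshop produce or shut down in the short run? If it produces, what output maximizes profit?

Variable cost is VC = 87Q - 16Q^2 + Q^3, so AVC = VC/Q = 87 - 16Q + Q^2 and MC = dTC/dQ = 87 - 32Q + 3Q^2.
AVC is minimized where dAVC/dQ = -16 + 2Q = 0, at Q = 8; min AVC = 87 - 16·8 + 8^2 = $23.
P = $42 exceeds min AVC = $23, so the firm stays open.
Solving P = MC: 45 - 32Q + 3Q^2 = 0 ⇒ Q = 5/3 or 9. On the upward-sloping branch, Q* = 9.
Check: AVC at Q = 9 is $24 ≤ P, so revenue covers variable cost.
Profit = P·Q − TC = 42·9 − 743 = -$365, a loss, but smaller than the $527 fixed cost the firm would lose by shutting down.

Produce at Q = 9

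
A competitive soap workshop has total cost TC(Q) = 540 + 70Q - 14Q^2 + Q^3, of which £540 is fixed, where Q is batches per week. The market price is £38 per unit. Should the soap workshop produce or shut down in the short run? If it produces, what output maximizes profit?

Produce at Q = 8

Strip out fixed cost: VC = 70Q - 14Q^2 + Q^3. Then AVC = 70 - 14Q + Q^2 and MC = 70 - 28Q + 3Q^2.
The AVC parabola has its vertex at Q = 14/2 = 7, where AVC = 70 - 14·7 + 7^2 = £21.
Because £38 ≥ £21, revenue can cover variable cost; the firm operates.
Solving P = MC: 32 - 28Q + 3Q^2 = 0 ⇒ Q = 4/3 or 8. On the upward-sloping branch, Q* = 8.
Check: AVC at Q = 8 is £22 ≤ P, so revenue covers variable cost.
Profit = P·Q − TC = 38·8 − 716 = -£412, a loss, but smaller than the £540 fixed cost the firm would lose by shutting down.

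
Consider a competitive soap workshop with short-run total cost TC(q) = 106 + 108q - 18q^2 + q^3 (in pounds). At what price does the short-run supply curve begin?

£27 per unit

Short-run supply begins at min AVC. From VC = 108q - 18q^2 + q^3, AVC = 108 - 18q + q^2.
dAVC/dq = -18 + 2q = 0 gives q = 9. min AVC = 108 - 18·9 + 9^2 = 27.
For P < £27 the firm produces nothing.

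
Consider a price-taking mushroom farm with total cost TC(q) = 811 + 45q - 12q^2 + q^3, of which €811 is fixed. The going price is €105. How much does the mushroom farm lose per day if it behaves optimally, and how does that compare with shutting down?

AVC = 45 - 12q + q^2 has its minimum €9 at q = 6; price €105 clears that bar, so the firm operates.
With MC = 45 - 24q + 3q^2, P = MC on the upward-sloping part at q* = 10.
TR = 105·10 = 1050. TC = 811 + 250 = 1061. Profit = 1050 − 1061 = -€11.
That loss of €11 beats the €811 the firm would lose by shutting down; producing recovers €800 of fixed cost.

Profit = -€11 at q = 10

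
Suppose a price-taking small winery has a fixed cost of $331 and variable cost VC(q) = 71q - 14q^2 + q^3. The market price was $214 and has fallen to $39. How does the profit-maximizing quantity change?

Output falls from 13 to 8

AVC = 71 - 14q + q^2, minimized at q = 7 where min AVC = $22. MC = 71 - 28q + 3q^2.
At P = $214 ≥ min AVC, set P = MC on the rising branch: q = 13.
At P = $39 ≥ min AVC, set P = MC: q = 8. The firm stays open but cuts output.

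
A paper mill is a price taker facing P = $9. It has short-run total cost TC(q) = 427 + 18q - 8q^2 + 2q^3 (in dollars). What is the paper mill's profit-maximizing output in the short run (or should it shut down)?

From TC, MC = TC'(q) = 18 - 16q + 6q^2 and AVC = VC/q = 18 - 8q + 2q^2.
AVC is minimized where dAVC/dq = -8 + 4q = 0, at q = 2; min AVC = 18 - 8·2 + 2·2^2 = $10.
Since P = $9 < min AVC = $10, price fails to cover variable cost at any output.
Best response: produce nothing and absorb the $427 fixed cost.

Shut down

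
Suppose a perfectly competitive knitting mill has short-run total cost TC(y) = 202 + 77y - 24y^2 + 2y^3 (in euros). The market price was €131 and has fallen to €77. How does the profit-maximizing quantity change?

AVC = 77 - 24y + 2y^2, minimized at y = 6 where min AVC = €5. MC = 77 - 48y + 6y^2.
With P = €131 above the shutdown price, P = MC gives y = 9.
At P = €77 ≥ min AVC, set P = MC: y = 8. The firm stays open but cuts output.

Output falls from 9 to 8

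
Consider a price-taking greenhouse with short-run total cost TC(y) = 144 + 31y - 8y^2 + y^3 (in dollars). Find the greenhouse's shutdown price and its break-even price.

AVC = 31 - 8y + y^2; minimized at y = 4, giving min AVC = $15. That is the shutdown price.
ATC = 144/y + 31 - 8y + y^2. Setting dATC/dy = −144/y^2 − 8 + 2y = 0 gives y = 6 (since 2·6^3 − 8·6^2 = 144).
min ATC = 144/6 + 31 − 8·6 + 6^2 = $43. That is the break-even price.
Between these two prices the firm operates at a loss; above $43 it earns a profit.

Shutdown price = $15; break-even price = $43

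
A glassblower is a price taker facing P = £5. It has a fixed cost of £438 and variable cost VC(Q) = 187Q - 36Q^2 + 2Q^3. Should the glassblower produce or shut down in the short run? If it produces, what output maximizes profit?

Shut down

Variable cost is VC = 187Q - 36Q^2 + 2Q^3, so AVC = VC/Q = 187 - 36Q + 2Q^2 and MC = dTC/dQ = 187 - 72Q + 6Q^2.
The AVC parabola has its vertex at Q = 36/4 = 9, where AVC = 187 - 36·9 + 2·9^2 = £25.
With P < min AVC (£5 < £25), every unit sold adds to the loss.
Best response: produce nothing and absorb the £438 fixed cost.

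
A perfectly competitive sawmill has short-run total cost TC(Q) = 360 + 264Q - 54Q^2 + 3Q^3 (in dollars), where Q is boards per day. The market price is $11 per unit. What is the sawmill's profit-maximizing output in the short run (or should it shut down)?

Shut down

From TC, MC = TC'(Q) = 264 - 108Q + 9Q^2 and AVC = VC/Q = 264 - 54Q + 3Q^2.
AVC hits its minimum where MC = AVC, at Q = 9, giving min AVC = 264 - 54·9 + 3·9^2 = $21.
With P < min AVC ($11 < $21), every unit sold adds to the loss.
Shutting down limits the loss to fixed cost, $360.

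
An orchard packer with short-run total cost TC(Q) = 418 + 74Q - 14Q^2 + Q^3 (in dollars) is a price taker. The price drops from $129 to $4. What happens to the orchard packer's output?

AVC = 74 - 14Q + Q^2, minimized at Q = 7 where min AVC = $25. MC = 74 - 28Q + 3Q^2.
With P = $129 above the shutdown price, P = MC gives Q = 11.
At P = $4 < min AVC = $25, price no longer covers variable cost at any output, so the firm shuts down: Q = 0.

Output falls from 11 to 0 (the firm shuts down)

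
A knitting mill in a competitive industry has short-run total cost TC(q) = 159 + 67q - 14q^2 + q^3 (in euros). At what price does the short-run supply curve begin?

The firm shuts down when price falls below the minimum of average variable cost. AVC = VC/q = 67 - 14q + q^2.
dAVC/dq = -14 + 2q = 0 gives q = 7. min AVC = 67 - 14·7 + 7^2 = 18.
For P < €18 the firm produces nothing.

€18 per unit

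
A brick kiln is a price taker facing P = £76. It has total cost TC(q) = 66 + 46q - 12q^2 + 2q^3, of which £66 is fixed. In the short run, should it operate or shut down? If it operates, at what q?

Strip out fixed cost: VC = 46q - 12q^2 + 2q^3. Then AVC = 46 - 12q + 2q^2 and MC = 46 - 24q + 6q^2.
AVC hits its minimum where MC = AVC, at q = 3, giving min AVC = 46 - 12·3 + 2·3^2 = £28.
P = £76 exceeds min AVC = £28, so the firm stays open.
Solving P = MC: -30 - 24q + 6q^2 = 0 ⇒ q = -1 or 5. On the upward-sloping branch, q* = 5.
Check: AVC at q = 5 is £36 ≤ P, so revenue covers variable cost.
Profit = P·q − TC = 76·5 − 246 = £134.

Produce at q = 5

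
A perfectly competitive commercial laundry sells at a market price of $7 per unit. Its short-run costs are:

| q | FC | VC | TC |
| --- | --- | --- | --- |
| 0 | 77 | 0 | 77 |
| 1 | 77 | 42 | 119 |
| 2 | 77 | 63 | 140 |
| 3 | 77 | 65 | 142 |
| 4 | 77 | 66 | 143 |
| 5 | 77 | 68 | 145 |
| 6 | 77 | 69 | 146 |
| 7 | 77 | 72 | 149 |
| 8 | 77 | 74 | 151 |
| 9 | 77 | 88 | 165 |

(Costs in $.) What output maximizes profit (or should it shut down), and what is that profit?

q = 0 (shut down); profit = -$77

Profit at each row (π = 7q − TC): q=0: -77; q=1: -112; q=2: -126; q=3: -121; q=4: -115; q=5: -110; q=6: -104; q=7: -100; q=8: -95; q=9: -102.
Profit is highest at q = 0. Equivalently, the lowest AVC in the table is 74/8 ≈ $9.25 at q = 8, and P = $7 falls below it — price never covers variable cost, so the firm shuts down and loses only its fixed cost.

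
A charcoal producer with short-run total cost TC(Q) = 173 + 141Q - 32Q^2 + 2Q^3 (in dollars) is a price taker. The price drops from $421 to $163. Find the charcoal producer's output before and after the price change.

MC = 141 - 64Q + 6Q^2; the shutdown threshold is min AVC = $13 (at Q = 8).
At P = $421 ≥ min AVC, set P = MC on the rising branch: Q = 14.
At P = $163 ≥ min AVC, set P = MC: Q = 11. The firm stays open but cuts output.

Output falls from 14 to 11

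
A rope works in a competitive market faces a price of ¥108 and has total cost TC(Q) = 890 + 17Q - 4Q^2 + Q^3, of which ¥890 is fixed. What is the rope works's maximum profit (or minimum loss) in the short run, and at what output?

Profit = -¥400 at Q = 7

AVC = 17 - 4Q + Q^2 has its minimum ¥13 at Q = 2; price ¥108 clears that bar, so the firm operates.
With MC = 17 - 8Q + 3Q^2, P = MC on the upward-sloping part at Q* = 7.
TR = 108·7 = 756. TC = 890 + 266 = 1156. Profit = 756 − 1156 = -¥400.
By producing, the firm covers all variable cost plus ¥490 of fixed cost; shutting down would lose the full ¥890.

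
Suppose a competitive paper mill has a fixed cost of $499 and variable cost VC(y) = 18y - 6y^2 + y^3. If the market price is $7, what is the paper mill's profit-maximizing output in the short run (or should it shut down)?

From TC, MC = TC'(y) = 18 - 12y + 3y^2 and AVC = VC/y = 18 - 6y + y^2.
AVC hits its minimum where MC = AVC, at y = 3, giving min AVC = 18 - 6·3 + 3^2 = $9.
With P < min AVC ($7 < $9), every unit sold adds to the loss.
Shutting down limits the loss to fixed cost, $499.

Shut down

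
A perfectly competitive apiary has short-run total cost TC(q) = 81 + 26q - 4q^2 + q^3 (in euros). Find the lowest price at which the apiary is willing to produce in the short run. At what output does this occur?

€22 per unit, at q = 2

The shutdown price is the minimum of AVC. VC = 26q - 4q^2 + q^3, so AVC = 26 - 4q + q^2.
dAVC/dq = -4 + 2q = 0 gives q = 2. min AVC = 26 - 4·2 + 2^2 = 22.
So the shutdown price is €22.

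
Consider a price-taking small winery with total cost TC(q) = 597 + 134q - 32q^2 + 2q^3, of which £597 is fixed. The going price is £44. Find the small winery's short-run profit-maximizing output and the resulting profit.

AVC = 134 - 32q + 2q^2; min AVC = £6 at q = 8. Since P = £44 ≥ min AVC, the firm produces.
MC = 134 - 64q + 6q^2. Setting P = MC and taking the root on the rising branch gives q* = 9.
TR = 44·9 = 396. TC = 597 + 72 = 669. Profit = 396 − 669 = -£273.
That loss of £273 beats the £597 the firm would lose by shutting down; producing recovers £324 of fixed cost.

Profit = -£273 at q = 9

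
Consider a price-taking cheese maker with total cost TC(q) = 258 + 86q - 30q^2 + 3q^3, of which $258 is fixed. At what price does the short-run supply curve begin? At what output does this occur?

$11 per unit, at q = 5

The shutdown price is the minimum of AVC. VC = 86q - 30q^2 + 3q^3, so AVC = 86 - 30q + 3q^2.
At the minimum of AVC, MC = AVC. MC = 86 - 60q + 9q^2; setting MC = AVC gives 6q^2 - 30q = 0, so q = 5. min AVC = 11.
The firm shuts down for any P below $11.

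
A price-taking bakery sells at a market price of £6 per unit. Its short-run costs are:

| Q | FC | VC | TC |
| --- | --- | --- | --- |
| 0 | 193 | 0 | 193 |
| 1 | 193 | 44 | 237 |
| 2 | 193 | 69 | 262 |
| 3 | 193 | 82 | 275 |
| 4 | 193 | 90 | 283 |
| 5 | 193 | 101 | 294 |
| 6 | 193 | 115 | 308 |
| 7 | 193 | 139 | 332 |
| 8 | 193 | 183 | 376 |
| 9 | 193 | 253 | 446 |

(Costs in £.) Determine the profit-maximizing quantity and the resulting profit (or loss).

Q = 0 (shut down); profit = -£193

Compute π = P·Q − TC at each output: Q=0: -193; Q=1: -231; Q=2: -250; Q=3: -257; Q=4: -259; Q=5: -264; Q=6: -272; Q=7: -290; Q=8: -328; Q=9: -392.
Profit is highest at Q = 0. Equivalently, the lowest AVC in the table is 115/6 ≈ £19.17 at Q = 6, and P = £6 falls below it — price never covers variable cost, so the firm shuts down and loses only its fixed cost.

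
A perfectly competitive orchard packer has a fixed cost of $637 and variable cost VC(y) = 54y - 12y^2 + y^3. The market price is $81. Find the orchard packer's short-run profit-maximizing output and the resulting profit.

Profit = -$151 at y = 9

AVC = 54 - 12y + y^2 has its minimum $18 at y = 6; price $81 clears that bar, so the firm operates.
MC = 54 - 24y + 3y^2. Setting P = MC and taking the root on the rising branch gives y* = 9.
TR = 81·9 = 729. TC = 637 + 243 = 880. Profit = 729 − 880 = -$151.
By producing, the firm covers all variable cost plus $486 of fixed cost; shutting down would lose the full $637.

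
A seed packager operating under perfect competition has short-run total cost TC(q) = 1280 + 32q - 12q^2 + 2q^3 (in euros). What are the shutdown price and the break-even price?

Shutdown price = €14; break-even price = €224

Shutdown price = min AVC. AVC = 32 - 12q + 2q^2, with vertex at q = 3 and minimum €14.
ATC = 1280/q + 32 - 12q + 2q^2. Setting dATC/dq = −1280/q^2 − 12 + 4q = 0 gives q = 8 (since 4·8^3 − 12·8^2 = 1280).
min ATC = 1280/8 + 32 − 12·8 + 2·8^2 = €224. That is the break-even price.
Between these two prices the firm operates at a loss; above €224 it earns a profit.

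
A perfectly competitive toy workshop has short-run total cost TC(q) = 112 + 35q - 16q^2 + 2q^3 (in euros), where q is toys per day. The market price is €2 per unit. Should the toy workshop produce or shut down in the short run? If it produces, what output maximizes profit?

Shut down

Strip out fixed cost: VC = 35q - 16q^2 + 2q^3. Then AVC = 35 - 16q + 2q^2 and MC = 35 - 32q + 6q^2.
AVC is minimized where dAVC/dq = -16 + 4q = 0, at q = 4; min AVC = 35 - 16·4 + 2·4^2 = €3.
P = €2 lies below min AVC = €3; no output level covers variable cost.
Shutting down limits the loss to fixed cost, €112.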